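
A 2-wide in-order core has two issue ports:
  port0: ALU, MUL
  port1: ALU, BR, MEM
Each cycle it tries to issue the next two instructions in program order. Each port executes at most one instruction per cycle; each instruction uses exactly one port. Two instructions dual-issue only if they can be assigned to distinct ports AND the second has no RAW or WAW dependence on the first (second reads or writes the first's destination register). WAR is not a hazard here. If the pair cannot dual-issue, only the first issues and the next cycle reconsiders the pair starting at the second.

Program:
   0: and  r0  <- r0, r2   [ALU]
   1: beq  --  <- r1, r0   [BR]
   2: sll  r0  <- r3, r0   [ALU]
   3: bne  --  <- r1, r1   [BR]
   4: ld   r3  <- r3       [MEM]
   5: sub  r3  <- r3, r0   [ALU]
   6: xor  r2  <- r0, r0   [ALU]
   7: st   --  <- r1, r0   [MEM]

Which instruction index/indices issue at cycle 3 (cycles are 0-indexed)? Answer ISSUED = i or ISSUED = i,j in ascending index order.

  cy0 -> i0 (and) RAW r0
  cy1 -> i1,i2 (beq;sll) dual
  cy2 -> i3 (bne) no-port BR/MEM
  cy3 -> i4 (ld) RAW+WAW r3
  cy4 -> i5,i6 (sub;xor) dual
  cy5 -> i7 (st) tail

ISSUED = 4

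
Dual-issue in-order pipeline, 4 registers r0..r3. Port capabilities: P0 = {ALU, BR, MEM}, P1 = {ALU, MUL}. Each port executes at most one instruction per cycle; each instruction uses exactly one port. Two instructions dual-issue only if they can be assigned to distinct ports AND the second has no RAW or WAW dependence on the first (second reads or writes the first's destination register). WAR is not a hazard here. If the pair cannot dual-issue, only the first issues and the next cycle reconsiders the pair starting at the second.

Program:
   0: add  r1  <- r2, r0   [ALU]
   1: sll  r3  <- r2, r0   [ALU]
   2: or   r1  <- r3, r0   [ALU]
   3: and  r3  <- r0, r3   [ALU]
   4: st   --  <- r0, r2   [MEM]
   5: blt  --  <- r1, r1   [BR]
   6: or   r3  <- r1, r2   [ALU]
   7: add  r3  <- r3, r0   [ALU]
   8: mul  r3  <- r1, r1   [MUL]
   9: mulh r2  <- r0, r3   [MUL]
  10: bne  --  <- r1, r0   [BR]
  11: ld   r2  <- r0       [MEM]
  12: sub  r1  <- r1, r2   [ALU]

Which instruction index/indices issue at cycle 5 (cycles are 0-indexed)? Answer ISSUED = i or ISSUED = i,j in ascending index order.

ISSUED = 8

t=0 i0&i1:add.ALU+sll.ALU ; dual
t=1 i2&i3:or.ALU+and.ALU ; dual
t=2 i4:st.MEM ; no-port MEM/BR
t=3 i5&i6:blt.BR+or.ALU ; dual
t=4 i7:add.ALU ; WAW r3
t=5 i8:mul.MUL ; no-port MUL/MUL
t=6 i9&i10:mulh.MUL+bne.BR ; dual
t=7 i11:ld.MEM ; RAW r2
t=8 i12:sub.ALU ; tail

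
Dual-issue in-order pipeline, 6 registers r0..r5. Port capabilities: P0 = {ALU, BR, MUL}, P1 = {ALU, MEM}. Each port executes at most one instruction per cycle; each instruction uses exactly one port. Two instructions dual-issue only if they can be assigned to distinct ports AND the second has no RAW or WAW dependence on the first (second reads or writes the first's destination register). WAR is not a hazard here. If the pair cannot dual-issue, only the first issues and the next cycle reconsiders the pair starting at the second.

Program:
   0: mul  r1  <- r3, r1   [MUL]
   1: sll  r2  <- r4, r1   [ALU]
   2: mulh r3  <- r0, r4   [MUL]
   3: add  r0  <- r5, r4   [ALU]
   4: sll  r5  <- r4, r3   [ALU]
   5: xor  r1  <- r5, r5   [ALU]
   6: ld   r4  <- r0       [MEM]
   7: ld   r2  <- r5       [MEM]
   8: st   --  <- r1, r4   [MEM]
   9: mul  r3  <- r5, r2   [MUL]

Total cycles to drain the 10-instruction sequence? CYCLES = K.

[0] i0  mul  -- RAW r1
[1] i1,i2  sll mulh  -- dual
[2] i3,i4  add sll  -- dual
[3] i5,i6  xor ld  -- dual
[4] i7  ld  -- no-port MEM/MEM
[5] i8,i9  st mul  -- dual

CYCLES = 6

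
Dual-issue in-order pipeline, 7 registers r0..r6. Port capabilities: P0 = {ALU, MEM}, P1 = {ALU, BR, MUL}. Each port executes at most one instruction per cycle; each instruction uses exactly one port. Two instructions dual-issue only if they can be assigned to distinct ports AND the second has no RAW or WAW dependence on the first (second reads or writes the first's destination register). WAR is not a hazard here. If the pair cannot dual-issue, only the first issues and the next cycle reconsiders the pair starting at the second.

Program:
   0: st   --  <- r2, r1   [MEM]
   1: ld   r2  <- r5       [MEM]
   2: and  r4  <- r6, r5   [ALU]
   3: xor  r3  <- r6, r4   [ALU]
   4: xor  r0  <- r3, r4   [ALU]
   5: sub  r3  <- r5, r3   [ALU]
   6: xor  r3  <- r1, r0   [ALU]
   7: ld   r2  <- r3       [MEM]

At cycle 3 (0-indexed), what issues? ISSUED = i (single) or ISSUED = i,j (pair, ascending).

[0] i0  st.MEM  -- no-port MEM/MEM
[1] i1+i2  ld.MEM+and.ALU  -- dual
[2] i3  xor.ALU  -- RAW r3
[3] i4+i5  xor.ALU+sub.ALU  -- dual
[4] i6  xor.ALU  -- RAW r3
[5] i7  ld.MEM  -- tail

ISSUED = 4,5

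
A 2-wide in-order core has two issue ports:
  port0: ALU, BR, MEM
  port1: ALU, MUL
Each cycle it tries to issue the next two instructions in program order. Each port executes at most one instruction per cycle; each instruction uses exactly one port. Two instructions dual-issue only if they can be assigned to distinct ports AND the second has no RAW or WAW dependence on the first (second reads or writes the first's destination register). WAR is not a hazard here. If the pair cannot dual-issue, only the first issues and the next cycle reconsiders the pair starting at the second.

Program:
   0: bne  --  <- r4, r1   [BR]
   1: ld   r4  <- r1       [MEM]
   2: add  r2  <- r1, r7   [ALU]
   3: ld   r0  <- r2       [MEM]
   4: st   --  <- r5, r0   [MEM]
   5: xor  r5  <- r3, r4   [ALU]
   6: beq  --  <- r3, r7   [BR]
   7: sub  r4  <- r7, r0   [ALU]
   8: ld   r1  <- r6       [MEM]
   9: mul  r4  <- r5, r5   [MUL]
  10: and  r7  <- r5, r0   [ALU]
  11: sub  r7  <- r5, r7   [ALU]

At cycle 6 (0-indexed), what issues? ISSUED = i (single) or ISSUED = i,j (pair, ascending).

c0: i0 bne.BR  no-port BR/MEM
c1: i1/i2 ld.MEM+add.ALU  dual
c2: i3 ld.MEM  no-port MEM/MEM
c3: i4/i5 st.MEM+xor.ALU  dual
c4: i6/i7 beq.BR+sub.ALU  dual
c5: i8/i9 ld.MEM+mul.MUL  dual
c6: i10 and.ALU  RAW+WAW r7
c7: i11 sub.ALU  tail

ISSUED = 10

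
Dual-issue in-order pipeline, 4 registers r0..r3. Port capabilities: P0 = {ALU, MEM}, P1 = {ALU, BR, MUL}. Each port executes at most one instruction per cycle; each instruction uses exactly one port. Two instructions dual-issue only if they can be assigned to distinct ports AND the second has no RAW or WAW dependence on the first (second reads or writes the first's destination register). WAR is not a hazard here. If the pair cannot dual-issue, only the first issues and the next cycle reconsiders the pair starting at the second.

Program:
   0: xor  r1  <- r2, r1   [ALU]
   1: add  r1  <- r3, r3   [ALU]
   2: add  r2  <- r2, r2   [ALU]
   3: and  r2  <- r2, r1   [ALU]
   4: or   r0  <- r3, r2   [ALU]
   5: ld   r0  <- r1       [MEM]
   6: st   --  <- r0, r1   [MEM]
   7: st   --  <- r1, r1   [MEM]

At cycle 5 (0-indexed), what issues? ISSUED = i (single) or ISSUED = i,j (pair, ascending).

ISSUED = 6

0. xor.ALU @i0  | WAW r1
1. add.ALU/add.ALU @i1/i2  | pair
2. and.ALU @i3  | RAW r2
3. or.ALU @i4  | WAW r0
4. ld.MEM @i5  | no-port MEM/MEM
5. st.MEM @i6  | no-port MEM/MEM
6. st.MEM @i7  | tail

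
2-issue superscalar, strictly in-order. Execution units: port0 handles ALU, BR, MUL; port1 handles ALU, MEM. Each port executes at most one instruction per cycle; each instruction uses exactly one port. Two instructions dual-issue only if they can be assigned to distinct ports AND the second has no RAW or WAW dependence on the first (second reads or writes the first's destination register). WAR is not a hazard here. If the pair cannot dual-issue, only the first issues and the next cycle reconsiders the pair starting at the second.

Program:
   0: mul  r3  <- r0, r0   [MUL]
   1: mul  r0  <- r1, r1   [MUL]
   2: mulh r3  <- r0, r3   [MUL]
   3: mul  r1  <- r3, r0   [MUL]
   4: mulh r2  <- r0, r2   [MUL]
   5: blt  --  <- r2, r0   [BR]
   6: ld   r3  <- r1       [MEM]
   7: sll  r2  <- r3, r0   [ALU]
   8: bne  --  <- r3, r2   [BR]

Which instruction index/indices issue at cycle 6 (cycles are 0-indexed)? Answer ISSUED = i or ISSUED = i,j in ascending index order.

ISSUED = 7

t=0 i0:mul ; no-port MUL/MUL
t=1 i1:mul ; no-port MUL/MUL
t=2 i2:mulh ; no-port MUL/MUL
t=3 i3:mul ; no-port MUL/MUL
t=4 i4:mulh ; no-port MUL/BR
t=5 i5+i6:blt;ld ; 2-wide
t=6 i7:sll ; RAW r2
t=7 i8:bne ; tail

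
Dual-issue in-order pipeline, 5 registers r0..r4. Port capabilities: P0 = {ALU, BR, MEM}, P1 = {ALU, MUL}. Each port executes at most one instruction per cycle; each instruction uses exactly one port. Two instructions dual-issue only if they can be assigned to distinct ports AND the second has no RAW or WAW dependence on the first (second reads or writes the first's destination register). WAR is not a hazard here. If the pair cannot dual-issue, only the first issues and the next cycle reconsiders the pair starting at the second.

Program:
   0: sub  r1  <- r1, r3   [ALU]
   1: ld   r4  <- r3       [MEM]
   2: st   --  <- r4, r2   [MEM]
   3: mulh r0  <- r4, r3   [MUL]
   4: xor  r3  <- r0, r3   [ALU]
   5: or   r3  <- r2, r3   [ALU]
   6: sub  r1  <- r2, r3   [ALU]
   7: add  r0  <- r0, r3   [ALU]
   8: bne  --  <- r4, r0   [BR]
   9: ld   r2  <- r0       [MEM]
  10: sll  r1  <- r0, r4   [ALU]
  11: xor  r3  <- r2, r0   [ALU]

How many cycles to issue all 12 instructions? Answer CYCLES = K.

CYCLES = 8

#0 head=0: sub ld i0&i1 pair
#1 head=2: st mulh i2&i3 pair
#2 head=4: xor i4 RAW+WAW r3
#3 head=5: or i5 RAW r3
#4 head=6: sub add i6&i7 pair
#5 head=8: bne i8 no-port BR/MEM
#6 head=9: ld sll i9&i10 pair
#7 head=11: xor i11 tail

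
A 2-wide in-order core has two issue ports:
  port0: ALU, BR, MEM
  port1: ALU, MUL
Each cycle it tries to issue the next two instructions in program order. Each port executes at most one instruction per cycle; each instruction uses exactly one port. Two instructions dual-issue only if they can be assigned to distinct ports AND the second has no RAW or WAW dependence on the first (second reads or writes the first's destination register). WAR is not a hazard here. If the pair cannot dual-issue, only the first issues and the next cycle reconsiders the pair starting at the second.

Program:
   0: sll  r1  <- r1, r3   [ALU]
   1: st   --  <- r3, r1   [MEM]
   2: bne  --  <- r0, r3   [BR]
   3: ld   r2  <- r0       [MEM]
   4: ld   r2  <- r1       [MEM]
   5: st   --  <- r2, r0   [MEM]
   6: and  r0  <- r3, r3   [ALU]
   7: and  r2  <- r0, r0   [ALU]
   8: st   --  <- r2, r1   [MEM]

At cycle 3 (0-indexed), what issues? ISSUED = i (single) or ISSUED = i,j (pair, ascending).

c0: i0 sll  RAW r1
c1: i1 st  no-port MEM/BR
c2: i2 bne  no-port BR/MEM
c3: i3 ld  no-port MEM/MEM
c4: i4 ld  no-port MEM/MEM
c5: i5&i6 st/and  pair
c6: i7 and  RAW r2
c7: i8 st  tail

ISSUED = 3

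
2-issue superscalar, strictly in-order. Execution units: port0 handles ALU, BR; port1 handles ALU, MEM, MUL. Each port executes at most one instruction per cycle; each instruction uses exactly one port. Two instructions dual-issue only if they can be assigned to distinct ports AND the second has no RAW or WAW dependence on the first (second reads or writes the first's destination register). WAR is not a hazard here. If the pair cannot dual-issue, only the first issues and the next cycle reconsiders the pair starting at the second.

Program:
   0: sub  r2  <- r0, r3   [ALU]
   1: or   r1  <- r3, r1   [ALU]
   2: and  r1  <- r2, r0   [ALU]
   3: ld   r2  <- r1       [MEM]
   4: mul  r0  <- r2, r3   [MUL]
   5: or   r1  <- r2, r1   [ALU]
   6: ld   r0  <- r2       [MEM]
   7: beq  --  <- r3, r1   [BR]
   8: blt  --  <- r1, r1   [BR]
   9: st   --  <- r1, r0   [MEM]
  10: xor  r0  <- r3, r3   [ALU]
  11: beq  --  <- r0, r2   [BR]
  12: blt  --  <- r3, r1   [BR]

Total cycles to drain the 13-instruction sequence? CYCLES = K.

c0: i0&i1 sub.ALU/or.ALU  pair
c1: i2 and.ALU  RAW r1
c2: i3 ld.MEM  no-port MEM/MUL
c3: i4&i5 mul.MUL/or.ALU  pair
c4: i6&i7 ld.MEM/beq.BR  pair
c5: i8&i9 blt.BR/st.MEM  pair
c6: i10 xor.ALU  RAW r0
c7: i11 beq.BR  no-port BR/BR
c8: i12 blt.BR  tail

CYCLES = 9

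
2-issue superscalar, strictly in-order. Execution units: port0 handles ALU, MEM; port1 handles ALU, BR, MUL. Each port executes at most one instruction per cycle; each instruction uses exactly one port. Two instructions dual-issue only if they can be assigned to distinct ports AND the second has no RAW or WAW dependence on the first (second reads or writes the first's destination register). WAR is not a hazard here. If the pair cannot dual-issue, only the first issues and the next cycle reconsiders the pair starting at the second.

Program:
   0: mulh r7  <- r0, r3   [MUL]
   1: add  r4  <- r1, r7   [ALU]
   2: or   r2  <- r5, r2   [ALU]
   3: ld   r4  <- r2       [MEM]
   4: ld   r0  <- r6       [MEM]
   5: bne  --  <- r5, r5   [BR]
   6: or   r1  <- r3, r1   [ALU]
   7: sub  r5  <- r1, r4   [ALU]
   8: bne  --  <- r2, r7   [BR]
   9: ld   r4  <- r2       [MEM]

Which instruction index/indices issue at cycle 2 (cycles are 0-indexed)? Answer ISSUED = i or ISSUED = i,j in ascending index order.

ISSUED = 3

[0] i0  mulh.MUL  -- RAW r7
[1] i1/i2  add.ALU/or.ALU  -- 2-wide
[2] i3  ld.MEM  -- no-port MEM/MEM
[3] i4/i5  ld.MEM/bne.BR  -- 2-wide
[4] i6  or.ALU  -- RAW r1
[5] i7/i8  sub.ALU/bne.BR  -- 2-wide
[6] i9  ld.MEM  -- tail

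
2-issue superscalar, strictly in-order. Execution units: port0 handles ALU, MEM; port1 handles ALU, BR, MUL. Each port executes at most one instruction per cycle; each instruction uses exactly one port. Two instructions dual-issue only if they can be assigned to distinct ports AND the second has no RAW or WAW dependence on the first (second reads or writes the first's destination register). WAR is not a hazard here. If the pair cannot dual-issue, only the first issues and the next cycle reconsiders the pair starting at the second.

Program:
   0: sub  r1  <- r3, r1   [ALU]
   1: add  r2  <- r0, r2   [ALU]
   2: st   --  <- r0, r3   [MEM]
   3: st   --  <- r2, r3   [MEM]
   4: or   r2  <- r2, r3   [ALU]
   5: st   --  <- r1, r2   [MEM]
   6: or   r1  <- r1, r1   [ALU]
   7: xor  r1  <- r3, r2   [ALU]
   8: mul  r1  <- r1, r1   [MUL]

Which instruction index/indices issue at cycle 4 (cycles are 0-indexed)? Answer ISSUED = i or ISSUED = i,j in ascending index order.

ISSUED = 7

#0 head=0: sub add i0&i1 pair
#1 head=2: st i2 no-port MEM/MEM
#2 head=3: st or i3&i4 pair
#3 head=5: st or i5&i6 pair
#4 head=7: xor i7 RAW+WAW r1
#5 head=8: mul i8 tail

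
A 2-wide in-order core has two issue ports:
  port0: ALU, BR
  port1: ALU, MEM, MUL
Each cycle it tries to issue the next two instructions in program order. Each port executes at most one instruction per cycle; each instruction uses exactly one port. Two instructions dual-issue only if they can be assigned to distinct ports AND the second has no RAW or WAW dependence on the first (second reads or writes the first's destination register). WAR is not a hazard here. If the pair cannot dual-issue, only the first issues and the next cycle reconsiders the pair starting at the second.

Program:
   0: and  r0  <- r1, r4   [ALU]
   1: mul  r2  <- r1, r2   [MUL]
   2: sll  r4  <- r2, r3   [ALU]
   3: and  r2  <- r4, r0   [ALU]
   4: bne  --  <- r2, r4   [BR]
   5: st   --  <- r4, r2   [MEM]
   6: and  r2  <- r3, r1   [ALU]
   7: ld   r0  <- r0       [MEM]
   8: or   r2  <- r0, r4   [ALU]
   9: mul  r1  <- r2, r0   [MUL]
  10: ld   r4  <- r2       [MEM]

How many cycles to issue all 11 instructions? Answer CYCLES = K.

t=0 i0+i1:and/mul ; dual
t=1 i2:sll ; RAW r4
t=2 i3:and ; RAW r2
t=3 i4+i5:bne/st ; dual
t=4 i6+i7:and/ld ; dual
t=5 i8:or ; RAW r2
t=6 i9:mul ; no-port MUL/MEM
t=7 i10:ld ; tail

CYCLES = 8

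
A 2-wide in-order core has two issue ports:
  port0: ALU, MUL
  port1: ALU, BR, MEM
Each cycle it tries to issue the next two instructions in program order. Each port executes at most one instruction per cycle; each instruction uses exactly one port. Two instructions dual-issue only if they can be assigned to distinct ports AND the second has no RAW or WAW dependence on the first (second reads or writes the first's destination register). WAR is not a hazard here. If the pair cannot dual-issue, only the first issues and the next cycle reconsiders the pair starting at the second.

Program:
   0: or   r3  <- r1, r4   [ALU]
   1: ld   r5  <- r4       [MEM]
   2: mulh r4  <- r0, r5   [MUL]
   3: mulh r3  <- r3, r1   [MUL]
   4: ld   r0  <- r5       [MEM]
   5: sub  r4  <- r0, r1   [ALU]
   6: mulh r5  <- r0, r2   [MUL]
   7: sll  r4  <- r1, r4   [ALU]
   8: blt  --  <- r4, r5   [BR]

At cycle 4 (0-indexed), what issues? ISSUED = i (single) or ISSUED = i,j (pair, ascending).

ISSUED = 7

  cy0 -> i0/i1 (or+ld) 2-wide
  cy1 -> i2 (mulh) no-port MUL/MUL
  cy2 -> i3/i4 (mulh+ld) 2-wide
  cy3 -> i5/i6 (sub+mulh) 2-wide
  cy4 -> i7 (sll) RAW r4
  cy5 -> i8 (blt) tail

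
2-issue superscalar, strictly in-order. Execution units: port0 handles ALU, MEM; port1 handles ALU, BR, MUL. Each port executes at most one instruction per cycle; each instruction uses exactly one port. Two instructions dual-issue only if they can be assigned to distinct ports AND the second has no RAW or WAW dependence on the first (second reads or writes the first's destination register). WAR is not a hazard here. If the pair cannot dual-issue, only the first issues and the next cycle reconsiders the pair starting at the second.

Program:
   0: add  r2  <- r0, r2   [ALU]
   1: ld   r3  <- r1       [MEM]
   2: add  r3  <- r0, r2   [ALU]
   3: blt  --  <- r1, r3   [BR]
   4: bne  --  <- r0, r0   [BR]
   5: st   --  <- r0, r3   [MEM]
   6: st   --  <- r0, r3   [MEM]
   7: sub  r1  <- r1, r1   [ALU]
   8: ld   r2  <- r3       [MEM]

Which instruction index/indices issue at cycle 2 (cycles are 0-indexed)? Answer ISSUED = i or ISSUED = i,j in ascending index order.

ISSUED = 3

#0 head=0: add/ld i0&i1 pair
#1 head=2: add i2 RAW r3
#2 head=3: blt i3 no-port BR/BR
#3 head=4: bne/st i4&i5 pair
#4 head=6: st/sub i6&i7 pair
#5 head=8: ld i8 tail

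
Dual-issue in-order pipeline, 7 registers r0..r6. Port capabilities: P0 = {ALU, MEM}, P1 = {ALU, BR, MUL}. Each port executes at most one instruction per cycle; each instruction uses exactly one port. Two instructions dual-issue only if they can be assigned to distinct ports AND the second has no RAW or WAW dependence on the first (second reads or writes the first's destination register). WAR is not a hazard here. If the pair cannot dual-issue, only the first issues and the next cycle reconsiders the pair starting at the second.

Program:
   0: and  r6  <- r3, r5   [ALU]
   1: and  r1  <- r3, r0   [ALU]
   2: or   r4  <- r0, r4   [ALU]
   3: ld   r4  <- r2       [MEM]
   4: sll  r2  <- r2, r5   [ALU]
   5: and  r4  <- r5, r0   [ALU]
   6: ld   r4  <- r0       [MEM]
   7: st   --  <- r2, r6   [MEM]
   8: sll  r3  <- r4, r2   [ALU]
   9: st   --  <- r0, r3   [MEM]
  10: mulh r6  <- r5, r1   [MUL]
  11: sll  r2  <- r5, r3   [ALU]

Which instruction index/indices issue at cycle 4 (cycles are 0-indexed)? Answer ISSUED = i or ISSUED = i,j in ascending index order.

  cy0 -> i0,i1 (and.ALU;and.ALU) dual
  cy1 -> i2 (or.ALU) WAW r4
  cy2 -> i3,i4 (ld.MEM;sll.ALU) dual
  cy3 -> i5 (and.ALU) WAW r4
  cy4 -> i6 (ld.MEM) no-port MEM/MEM
  cy5 -> i7,i8 (st.MEM;sll.ALU) dual
  cy6 -> i9,i10 (st.MEM;mulh.MUL) dual
  cy7 -> i11 (sll.ALU) tail

ISSUED = 6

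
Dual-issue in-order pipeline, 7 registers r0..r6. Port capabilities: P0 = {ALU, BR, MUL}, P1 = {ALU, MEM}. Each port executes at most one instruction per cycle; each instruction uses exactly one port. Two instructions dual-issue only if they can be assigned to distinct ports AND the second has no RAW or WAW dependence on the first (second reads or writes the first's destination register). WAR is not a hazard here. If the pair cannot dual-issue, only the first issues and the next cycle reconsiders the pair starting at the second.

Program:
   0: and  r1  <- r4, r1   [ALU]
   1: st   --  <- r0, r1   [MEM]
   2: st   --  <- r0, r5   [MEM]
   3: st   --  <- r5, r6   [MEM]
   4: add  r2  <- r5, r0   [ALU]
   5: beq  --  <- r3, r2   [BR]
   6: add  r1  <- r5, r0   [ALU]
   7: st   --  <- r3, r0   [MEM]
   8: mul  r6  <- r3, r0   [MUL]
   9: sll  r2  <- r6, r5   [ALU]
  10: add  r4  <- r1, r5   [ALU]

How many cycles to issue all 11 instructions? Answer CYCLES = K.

CYCLES = 7

t=0 i0:and ; RAW r1
t=1 i1:st ; no-port MEM/MEM
t=2 i2:st ; no-port MEM/MEM
t=3 i3+i4:st+add ; dual
t=4 i5+i6:beq+add ; dual
t=5 i7+i8:st+mul ; dual
t=6 i9+i10:sll+add ; dual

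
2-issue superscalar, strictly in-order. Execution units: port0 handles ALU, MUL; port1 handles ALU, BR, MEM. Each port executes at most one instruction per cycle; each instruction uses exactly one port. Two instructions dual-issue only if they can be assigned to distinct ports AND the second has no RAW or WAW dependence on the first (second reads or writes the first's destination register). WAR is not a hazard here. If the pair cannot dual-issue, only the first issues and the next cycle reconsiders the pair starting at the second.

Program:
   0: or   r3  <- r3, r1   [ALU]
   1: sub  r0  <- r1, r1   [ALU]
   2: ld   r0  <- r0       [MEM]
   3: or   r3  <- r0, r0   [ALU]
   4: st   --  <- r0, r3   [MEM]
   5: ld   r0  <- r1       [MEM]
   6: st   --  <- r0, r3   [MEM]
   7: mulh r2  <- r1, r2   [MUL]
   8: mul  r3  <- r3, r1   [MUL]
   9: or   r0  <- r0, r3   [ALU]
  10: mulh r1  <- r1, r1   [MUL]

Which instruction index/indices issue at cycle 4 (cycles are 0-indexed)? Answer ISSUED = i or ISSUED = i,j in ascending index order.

t=0 i0+i1:or/sub ; dual
t=1 i2:ld ; RAW r0
t=2 i3:or ; RAW r3
t=3 i4:st ; no-port MEM/MEM
t=4 i5:ld ; no-port MEM/MEM
t=5 i6+i7:st/mulh ; dual
t=6 i8:mul ; RAW r3
t=7 i9+i10:or/mulh ; dual

ISSUED = 5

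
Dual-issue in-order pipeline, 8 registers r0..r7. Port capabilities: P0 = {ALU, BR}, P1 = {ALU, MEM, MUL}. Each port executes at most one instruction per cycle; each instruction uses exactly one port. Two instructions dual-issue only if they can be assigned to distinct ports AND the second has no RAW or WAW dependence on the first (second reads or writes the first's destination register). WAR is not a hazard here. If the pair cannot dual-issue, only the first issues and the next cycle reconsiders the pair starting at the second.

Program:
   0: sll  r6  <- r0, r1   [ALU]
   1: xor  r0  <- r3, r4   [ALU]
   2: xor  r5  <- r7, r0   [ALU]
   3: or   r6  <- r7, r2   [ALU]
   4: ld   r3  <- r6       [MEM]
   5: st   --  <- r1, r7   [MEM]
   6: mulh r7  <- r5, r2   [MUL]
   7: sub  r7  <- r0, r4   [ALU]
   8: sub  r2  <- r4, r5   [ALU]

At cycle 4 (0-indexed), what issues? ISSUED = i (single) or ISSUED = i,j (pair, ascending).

t=0 i0&i1:sll;xor ; pair
t=1 i2&i3:xor;or ; pair
t=2 i4:ld ; no-port MEM/MEM
t=3 i5:st ; no-port MEM/MUL
t=4 i6:mulh ; WAW r7
t=5 i7&i8:sub;sub ; pair

ISSUED = 6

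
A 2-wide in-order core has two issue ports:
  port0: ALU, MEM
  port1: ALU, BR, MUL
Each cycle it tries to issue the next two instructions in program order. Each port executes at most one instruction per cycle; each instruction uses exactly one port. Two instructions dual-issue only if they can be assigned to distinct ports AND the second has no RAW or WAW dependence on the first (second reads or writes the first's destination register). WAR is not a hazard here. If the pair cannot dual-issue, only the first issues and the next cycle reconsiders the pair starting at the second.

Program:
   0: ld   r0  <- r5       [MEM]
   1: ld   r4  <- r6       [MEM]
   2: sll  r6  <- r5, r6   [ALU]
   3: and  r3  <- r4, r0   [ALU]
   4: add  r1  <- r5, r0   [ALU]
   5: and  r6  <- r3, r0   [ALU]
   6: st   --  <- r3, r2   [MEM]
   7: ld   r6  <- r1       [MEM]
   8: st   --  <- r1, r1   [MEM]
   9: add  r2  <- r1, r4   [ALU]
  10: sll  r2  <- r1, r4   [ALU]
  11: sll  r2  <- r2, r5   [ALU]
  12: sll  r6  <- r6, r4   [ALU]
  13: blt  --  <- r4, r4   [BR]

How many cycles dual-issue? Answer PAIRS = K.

0. ld @i0  | no-port MEM/MEM
1. ld+sll @i1,i2  | dual
2. and+add @i3,i4  | dual
3. and+st @i5,i6  | dual
4. ld @i7  | no-port MEM/MEM
5. st+add @i8,i9  | dual
6. sll @i10  | RAW+WAW r2
7. sll+sll @i11,i12  | dual
8. blt @i13  | tail

PAIRS = 5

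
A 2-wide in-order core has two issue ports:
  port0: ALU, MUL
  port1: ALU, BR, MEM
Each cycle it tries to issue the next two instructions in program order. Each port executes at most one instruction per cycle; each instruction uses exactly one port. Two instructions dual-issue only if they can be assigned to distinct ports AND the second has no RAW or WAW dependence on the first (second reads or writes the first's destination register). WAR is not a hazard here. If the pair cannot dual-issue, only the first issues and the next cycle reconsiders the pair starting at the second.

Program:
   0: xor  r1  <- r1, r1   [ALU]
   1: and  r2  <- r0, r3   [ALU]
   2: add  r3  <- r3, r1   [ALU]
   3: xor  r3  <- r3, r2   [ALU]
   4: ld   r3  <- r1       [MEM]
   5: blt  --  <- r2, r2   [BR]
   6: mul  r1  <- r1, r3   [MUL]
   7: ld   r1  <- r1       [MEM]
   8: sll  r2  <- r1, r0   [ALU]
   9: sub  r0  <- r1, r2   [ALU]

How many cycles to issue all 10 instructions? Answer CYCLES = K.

0. xor+and @i0+i1  | 2-wide
1. add @i2  | RAW+WAW r3
2. xor @i3  | WAW r3
3. ld @i4  | no-port MEM/BR
4. blt+mul @i5+i6  | 2-wide
5. ld @i7  | RAW r1
6. sll @i8  | RAW r2
7. sub @i9  | tail

CYCLES = 8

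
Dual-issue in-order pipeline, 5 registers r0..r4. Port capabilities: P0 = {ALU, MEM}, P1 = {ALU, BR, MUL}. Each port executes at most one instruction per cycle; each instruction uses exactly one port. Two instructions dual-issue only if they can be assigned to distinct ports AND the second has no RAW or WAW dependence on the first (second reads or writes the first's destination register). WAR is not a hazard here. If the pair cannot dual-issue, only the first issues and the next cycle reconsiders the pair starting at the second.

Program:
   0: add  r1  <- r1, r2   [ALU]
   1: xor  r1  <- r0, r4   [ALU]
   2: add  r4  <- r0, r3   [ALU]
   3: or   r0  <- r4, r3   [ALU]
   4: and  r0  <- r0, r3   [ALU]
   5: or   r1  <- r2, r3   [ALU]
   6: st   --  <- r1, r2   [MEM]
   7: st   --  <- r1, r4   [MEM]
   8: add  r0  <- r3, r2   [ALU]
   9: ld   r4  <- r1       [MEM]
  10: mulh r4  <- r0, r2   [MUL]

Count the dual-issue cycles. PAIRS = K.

PAIRS = 3

  cy0 -> i0 (add) WAW r1
  cy1 -> i1,i2 (xor/add) pair
  cy2 -> i3 (or) RAW+WAW r0
  cy3 -> i4,i5 (and/or) pair
  cy4 -> i6 (st) no-port MEM/MEM
  cy5 -> i7,i8 (st/add) pair
  cy6 -> i9 (ld) WAW r4
  cy7 -> i10 (mulh) tail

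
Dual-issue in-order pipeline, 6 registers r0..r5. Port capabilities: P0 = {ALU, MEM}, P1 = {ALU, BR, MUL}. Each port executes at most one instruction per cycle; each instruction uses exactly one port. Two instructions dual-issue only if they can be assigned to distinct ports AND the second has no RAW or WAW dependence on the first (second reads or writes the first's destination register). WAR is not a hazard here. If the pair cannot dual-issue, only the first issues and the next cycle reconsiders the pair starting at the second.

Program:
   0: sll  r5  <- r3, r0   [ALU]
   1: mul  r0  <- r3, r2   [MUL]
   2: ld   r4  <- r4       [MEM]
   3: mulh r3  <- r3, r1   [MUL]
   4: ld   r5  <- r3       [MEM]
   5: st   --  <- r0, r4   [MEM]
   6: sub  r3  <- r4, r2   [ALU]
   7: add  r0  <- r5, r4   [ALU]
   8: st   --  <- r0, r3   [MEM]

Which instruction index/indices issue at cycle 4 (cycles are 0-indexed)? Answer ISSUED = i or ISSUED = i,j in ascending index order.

ISSUED = 7

#0 head=0: sll/mul i0&i1 2-wide
#1 head=2: ld/mulh i2&i3 2-wide
#2 head=4: ld i4 no-port MEM/MEM
#3 head=5: st/sub i5&i6 2-wide
#4 head=7: add i7 RAW r0
#5 head=8: st i8 tail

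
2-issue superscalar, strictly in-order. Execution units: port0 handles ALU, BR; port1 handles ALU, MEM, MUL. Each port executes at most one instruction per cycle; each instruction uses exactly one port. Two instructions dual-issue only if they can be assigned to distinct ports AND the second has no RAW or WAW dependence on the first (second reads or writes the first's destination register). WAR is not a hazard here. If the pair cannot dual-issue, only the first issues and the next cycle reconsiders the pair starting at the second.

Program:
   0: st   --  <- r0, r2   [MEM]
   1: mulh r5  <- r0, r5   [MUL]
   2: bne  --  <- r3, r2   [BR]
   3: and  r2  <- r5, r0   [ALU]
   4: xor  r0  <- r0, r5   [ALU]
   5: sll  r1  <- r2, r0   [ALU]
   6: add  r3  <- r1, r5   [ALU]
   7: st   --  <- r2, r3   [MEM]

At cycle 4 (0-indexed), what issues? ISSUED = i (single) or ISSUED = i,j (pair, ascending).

ISSUED = 6

c0: i0 st  no-port MEM/MUL
c1: i1,i2 mulh+bne  2-wide
c2: i3,i4 and+xor  2-wide
c3: i5 sll  RAW r1
c4: i6 add  RAW r3
c5: i7 st  tail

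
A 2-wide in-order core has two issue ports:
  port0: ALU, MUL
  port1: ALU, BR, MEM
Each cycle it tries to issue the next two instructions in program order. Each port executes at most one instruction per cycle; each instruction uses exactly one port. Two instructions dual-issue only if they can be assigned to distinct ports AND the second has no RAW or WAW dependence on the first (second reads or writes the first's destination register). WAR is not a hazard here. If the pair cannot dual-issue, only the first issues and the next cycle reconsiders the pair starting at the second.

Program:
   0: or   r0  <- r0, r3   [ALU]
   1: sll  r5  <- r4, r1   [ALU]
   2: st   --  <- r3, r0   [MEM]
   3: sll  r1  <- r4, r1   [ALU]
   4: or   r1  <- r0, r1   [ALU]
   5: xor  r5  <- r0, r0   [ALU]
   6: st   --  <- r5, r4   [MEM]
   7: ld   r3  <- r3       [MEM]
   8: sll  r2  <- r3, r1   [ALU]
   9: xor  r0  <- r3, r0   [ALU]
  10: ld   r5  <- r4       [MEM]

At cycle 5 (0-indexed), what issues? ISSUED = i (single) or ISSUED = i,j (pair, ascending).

ISSUED = 8,9

c0: i0+i1 or.ALU;sll.ALU  2-wide
c1: i2+i3 st.MEM;sll.ALU  2-wide
c2: i4+i5 or.ALU;xor.ALU  2-wide
c3: i6 st.MEM  no-port MEM/MEM
c4: i7 ld.MEM  RAW r3
c5: i8+i9 sll.ALU;xor.ALU  2-wide
c6: i10 ld.MEM  tail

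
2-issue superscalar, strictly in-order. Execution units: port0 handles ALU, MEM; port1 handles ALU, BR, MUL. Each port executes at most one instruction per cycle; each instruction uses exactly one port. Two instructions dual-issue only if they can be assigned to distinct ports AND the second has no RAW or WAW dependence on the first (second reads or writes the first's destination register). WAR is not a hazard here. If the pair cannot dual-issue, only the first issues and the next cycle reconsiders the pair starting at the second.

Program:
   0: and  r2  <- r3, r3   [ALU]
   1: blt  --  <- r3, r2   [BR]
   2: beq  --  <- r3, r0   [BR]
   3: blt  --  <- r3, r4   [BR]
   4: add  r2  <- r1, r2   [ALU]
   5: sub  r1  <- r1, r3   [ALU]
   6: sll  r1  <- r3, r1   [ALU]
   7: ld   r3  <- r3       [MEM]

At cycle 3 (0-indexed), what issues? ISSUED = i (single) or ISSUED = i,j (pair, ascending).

ISSUED = 3,4

#0 head=0: and i0 RAW r2
#1 head=1: blt i1 no-port BR/BR
#2 head=2: beq i2 no-port BR/BR
#3 head=3: blt/add i3/i4 pair
#4 head=5: sub i5 RAW+WAW r1
#5 head=6: sll/ld i6/i7 pair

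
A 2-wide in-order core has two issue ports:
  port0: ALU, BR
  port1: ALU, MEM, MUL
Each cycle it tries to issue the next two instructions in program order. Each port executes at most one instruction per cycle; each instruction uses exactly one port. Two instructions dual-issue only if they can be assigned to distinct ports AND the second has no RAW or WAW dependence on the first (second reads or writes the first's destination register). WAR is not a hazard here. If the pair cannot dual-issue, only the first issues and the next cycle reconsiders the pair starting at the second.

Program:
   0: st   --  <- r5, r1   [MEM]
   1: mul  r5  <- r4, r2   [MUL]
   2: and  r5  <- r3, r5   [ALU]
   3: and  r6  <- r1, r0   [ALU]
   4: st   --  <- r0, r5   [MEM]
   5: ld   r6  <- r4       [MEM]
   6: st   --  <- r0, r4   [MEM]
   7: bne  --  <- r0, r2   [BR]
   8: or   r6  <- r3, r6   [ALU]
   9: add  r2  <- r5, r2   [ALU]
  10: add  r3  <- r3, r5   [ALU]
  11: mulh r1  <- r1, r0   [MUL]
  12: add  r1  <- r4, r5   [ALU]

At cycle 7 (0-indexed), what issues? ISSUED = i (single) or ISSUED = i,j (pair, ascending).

t=0 i0:st ; no-port MEM/MUL
t=1 i1:mul ; RAW+WAW r5
t=2 i2/i3:and;and ; pair
t=3 i4:st ; no-port MEM/MEM
t=4 i5:ld ; no-port MEM/MEM
t=5 i6/i7:st;bne ; pair
t=6 i8/i9:or;add ; pair
t=7 i10/i11:add;mulh ; pair
t=8 i12:add ; tail

ISSUED = 10,11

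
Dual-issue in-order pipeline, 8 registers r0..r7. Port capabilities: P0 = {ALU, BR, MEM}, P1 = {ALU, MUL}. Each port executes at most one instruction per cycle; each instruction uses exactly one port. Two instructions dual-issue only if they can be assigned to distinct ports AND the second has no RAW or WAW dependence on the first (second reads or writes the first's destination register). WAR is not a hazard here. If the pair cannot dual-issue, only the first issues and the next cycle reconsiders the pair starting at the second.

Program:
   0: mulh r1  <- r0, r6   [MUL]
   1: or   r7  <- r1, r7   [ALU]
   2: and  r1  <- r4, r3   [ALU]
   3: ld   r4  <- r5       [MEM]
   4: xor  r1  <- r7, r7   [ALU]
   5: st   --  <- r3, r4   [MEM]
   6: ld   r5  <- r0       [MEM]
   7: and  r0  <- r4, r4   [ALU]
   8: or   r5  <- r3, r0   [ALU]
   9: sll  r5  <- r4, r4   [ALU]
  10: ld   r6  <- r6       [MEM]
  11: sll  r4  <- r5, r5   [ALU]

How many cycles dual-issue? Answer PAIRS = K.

PAIRS = 4

  cy0 -> i0 (mulh) RAW r1
  cy1 -> i1&i2 (or;and) pair
  cy2 -> i3&i4 (ld;xor) pair
  cy3 -> i5 (st) no-port MEM/MEM
  cy4 -> i6&i7 (ld;and) pair
  cy5 -> i8 (or) WAW r5
  cy6 -> i9&i10 (sll;ld) pair
  cy7 -> i11 (sll) tail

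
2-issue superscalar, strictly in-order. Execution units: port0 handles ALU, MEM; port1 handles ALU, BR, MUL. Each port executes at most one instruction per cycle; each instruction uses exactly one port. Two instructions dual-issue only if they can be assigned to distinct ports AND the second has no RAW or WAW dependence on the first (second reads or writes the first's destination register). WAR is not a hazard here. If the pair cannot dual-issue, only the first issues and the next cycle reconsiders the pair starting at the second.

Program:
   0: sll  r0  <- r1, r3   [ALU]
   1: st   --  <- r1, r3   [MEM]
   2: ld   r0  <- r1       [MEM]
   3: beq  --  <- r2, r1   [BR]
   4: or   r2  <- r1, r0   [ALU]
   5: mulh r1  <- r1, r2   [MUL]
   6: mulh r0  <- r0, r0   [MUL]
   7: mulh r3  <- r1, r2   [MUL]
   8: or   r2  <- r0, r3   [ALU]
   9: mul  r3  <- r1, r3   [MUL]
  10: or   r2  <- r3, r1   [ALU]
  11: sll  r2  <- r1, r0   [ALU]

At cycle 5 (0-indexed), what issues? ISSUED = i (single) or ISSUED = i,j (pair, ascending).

ISSUED = 7

c0: i0&i1 sll.ALU/st.MEM  2-wide
c1: i2&i3 ld.MEM/beq.BR  2-wide
c2: i4 or.ALU  RAW r2
c3: i5 mulh.MUL  no-port MUL/MUL
c4: i6 mulh.MUL  no-port MUL/MUL
c5: i7 mulh.MUL  RAW r3
c6: i8&i9 or.ALU/mul.MUL  2-wide
c7: i10 or.ALU  WAW r2
c8: i11 sll.ALU  tail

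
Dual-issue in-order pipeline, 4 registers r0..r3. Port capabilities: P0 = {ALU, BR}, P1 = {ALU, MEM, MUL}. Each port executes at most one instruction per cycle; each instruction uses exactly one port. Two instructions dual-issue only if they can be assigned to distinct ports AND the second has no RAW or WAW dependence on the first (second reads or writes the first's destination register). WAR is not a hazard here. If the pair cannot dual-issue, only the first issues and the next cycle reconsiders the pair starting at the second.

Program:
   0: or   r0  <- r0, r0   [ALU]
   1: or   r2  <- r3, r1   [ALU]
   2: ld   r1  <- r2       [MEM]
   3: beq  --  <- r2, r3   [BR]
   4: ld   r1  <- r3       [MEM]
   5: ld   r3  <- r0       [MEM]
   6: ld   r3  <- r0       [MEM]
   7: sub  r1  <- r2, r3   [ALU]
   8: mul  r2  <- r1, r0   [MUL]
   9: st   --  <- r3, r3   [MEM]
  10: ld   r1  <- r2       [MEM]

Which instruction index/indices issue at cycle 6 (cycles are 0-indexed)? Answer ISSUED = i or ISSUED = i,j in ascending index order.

ISSUED = 8

0. or.ALU or.ALU @i0&i1  | dual
1. ld.MEM beq.BR @i2&i3  | dual
2. ld.MEM @i4  | no-port MEM/MEM
3. ld.MEM @i5  | no-port MEM/MEM
4. ld.MEM @i6  | RAW r3
5. sub.ALU @i7  | RAW r1
6. mul.MUL @i8  | no-port MUL/MEM
7. st.MEM @i9  | no-port MEM/MEM
8. ld.MEM @i10  | tail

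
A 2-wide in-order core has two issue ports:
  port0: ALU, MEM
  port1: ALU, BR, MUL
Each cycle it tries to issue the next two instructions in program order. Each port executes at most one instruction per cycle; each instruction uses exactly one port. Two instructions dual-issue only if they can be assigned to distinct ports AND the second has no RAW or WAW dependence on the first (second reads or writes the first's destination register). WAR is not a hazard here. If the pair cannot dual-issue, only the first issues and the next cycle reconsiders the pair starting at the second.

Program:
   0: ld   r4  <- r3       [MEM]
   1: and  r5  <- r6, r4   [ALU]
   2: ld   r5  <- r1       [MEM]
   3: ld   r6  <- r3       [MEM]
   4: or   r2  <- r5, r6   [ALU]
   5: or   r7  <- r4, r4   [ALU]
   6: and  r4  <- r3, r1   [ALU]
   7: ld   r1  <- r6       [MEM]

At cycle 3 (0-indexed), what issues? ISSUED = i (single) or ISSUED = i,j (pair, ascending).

0. ld @i0  | RAW r4
1. and @i1  | WAW r5
2. ld @i2  | no-port MEM/MEM
3. ld @i3  | RAW r6
4. or or @i4+i5  | 2-wide
5. and ld @i6+i7  | 2-wide

ISSUED = 3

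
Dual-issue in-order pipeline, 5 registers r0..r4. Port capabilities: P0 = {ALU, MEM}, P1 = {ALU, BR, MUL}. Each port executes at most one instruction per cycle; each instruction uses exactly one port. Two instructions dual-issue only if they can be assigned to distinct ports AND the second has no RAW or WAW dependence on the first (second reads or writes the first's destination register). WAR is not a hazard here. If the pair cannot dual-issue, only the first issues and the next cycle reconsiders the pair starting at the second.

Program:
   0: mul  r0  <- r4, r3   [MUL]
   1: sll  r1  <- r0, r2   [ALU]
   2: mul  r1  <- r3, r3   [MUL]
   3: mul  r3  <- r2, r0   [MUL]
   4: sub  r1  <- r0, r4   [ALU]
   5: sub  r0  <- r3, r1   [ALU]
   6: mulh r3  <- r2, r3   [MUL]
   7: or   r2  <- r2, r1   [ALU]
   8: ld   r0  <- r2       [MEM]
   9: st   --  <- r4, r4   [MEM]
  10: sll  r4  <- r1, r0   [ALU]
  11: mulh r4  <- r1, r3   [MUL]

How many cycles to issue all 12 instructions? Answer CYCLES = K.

t=0 i0:mul ; RAW r0
t=1 i1:sll ; WAW r1
t=2 i2:mul ; no-port MUL/MUL
t=3 i3&i4:mul sub ; dual
t=4 i5&i6:sub mulh ; dual
t=5 i7:or ; RAW r2
t=6 i8:ld ; no-port MEM/MEM
t=7 i9&i10:st sll ; dual
t=8 i11:mulh ; tail

CYCLES = 9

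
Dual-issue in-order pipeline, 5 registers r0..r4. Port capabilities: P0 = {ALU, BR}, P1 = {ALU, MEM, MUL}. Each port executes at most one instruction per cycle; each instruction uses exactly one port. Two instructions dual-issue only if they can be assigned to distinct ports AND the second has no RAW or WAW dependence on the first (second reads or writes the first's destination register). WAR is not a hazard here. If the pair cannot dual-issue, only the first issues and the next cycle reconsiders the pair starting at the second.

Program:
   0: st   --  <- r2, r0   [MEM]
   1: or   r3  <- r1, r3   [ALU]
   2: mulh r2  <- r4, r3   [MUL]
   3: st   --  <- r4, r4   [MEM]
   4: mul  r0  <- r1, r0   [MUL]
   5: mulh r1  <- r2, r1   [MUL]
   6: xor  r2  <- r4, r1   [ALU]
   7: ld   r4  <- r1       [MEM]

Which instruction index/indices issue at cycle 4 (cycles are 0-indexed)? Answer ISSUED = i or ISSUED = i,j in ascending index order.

[0] i0/i1  st;or  -- pair
[1] i2  mulh  -- no-port MUL/MEM
[2] i3  st  -- no-port MEM/MUL
[3] i4  mul  -- no-port MUL/MUL
[4] i5  mulh  -- RAW r1
[5] i6/i7  xor;ld  -- pair

ISSUED = 5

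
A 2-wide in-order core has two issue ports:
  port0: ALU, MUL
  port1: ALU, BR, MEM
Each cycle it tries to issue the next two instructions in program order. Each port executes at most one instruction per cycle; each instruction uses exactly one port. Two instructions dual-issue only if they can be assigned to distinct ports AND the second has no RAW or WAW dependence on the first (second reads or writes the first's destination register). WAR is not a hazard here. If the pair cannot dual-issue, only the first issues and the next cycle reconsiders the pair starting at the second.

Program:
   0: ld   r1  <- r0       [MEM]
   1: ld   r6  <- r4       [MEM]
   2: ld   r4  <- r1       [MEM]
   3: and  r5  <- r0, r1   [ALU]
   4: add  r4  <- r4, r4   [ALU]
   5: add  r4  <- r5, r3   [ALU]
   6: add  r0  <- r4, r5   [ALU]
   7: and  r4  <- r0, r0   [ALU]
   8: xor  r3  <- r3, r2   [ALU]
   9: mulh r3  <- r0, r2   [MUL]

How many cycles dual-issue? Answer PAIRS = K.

PAIRS = 2

t=0 i0:ld.MEM ; no-port MEM/MEM
t=1 i1:ld.MEM ; no-port MEM/MEM
t=2 i2+i3:ld.MEM+and.ALU ; pair
t=3 i4:add.ALU ; WAW r4
t=4 i5:add.ALU ; RAW r4
t=5 i6:add.ALU ; RAW r0
t=6 i7+i8:and.ALU+xor.ALU ; pair
t=7 i9:mulh.MUL ; tail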